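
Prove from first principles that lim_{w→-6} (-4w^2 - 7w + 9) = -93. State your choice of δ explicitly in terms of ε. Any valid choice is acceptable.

δ = min(2, ε/49)

Let ε > 0. We want δ > 0 such that 0 < |w + 6| < δ implies |(-4w^2 - 7w + 9) + 93| < ε.
(-4w^2 - 7w + 9) + 93 = -4w^2 - 7w + 102 = (w + 6)(-4w + 17).
So |(-4w^2 - 7w + 9) + 93| = |w + 6|·|-4w + 17|.
Assume first that |w + 6| < 2, so |w| < 8. Then |-4w + 17| ≤ 4·8 + 17 = 49.
Hence |(-4w^2 - 7w + 9) + 93| ≤ 49|w + 6| < ε provided |w + 6| < ε/49.
Take δ = min(2, ε/49). Then 0 < |w + 6| < δ gives both |w + 6| < 2 and |w + 6| < ε/49, so |(-4w^2 - 7w + 9) + 93| < ε.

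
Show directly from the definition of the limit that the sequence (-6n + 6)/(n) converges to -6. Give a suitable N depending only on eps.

N = 6/eps

Suppose eps > 0. For n ≥ 1, |(-6n + 6)/(n) + 6| = |6|/((n)) = 6/((n)).
Since n ≥ n for n ≥ 1, this is ≤ 6/(n) = 6/n.
So |(-6n + 6)/(n) + 6| < eps whenever n > 6/eps.
Take N = 6/eps. If n > N then |(-6n + 6)/(n) + 6| ≤ 6/n < eps.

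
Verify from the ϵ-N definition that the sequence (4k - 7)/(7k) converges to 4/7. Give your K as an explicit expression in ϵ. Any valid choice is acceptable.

K = 1/ϵ

Let ϵ > 0. For k ≥ 1, |(4k - 7)/(7k) − (4/7)| = |-49|/(7(7k)) = 49/(7(7k)).
Since 7k ≥ 7k for k ≥ 1, this is ≤ 49/(7·7k) = 1/k.
So |(4k - 7)/(7k) − (4/7)| < ϵ whenever k > 1/ϵ.
Take K = 1/ϵ. If k > K then |(4k - 7)/(7k) − (4/7)| ≤ 1/k < ϵ.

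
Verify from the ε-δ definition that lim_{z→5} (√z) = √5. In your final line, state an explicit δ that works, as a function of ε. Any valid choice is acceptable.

Let ε > 0. We want δ > 0 such that 0 < |z − 5| < δ implies |√z − √5| < ε.
Multiplying by the conjugate, |√z − √5| = |z − 5|/(√z + √5).
Restrict δ ≤ 5 so that |z − 5| < 5 forces z > 0, and then √z + √5 > √5.
Hence |√z − √5| < |z − 5|/√5, which is < ε once |z − 5| < √5·ε.
Take δ = min(5, √5·ε). If 0 < |z − 5| < δ then z > 0 and |√z − √5| < |z − 5|/√5 < ε.

δ = min(5, √5·ε)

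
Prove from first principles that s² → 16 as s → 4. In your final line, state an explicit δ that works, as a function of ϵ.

Let ϵ > 0 be given. We seek δ > 0 with 0 < |s − 4| < δ ⇒ |s² − 16| < ϵ.
Factor: s² − 16 = (s − 4)(s + 4), so |s² − 16| = |s − 4|·|s + 4|.
Impose δ ≤ 2 so that |s| < 6; then |s + 4| ≤ 10.
Hence |s² − 16| ≤ 10|s − 4|, which is < ϵ once |s − 4| < ϵ/10.
Take δ = min(2, ϵ/10). If 0 < |s − 4| < δ then both bounds hold and |s² − 16| ≤ 10|s − 4| < 10·(ϵ/10) = ϵ.

δ = min(2, ϵ/10)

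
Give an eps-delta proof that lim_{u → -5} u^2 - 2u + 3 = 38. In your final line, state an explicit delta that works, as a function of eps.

Let eps > 0 be given. We want delta > 0 such that 0 < |u + 5| < delta implies |(u^2 - 2u + 3) − 38| < eps.
(u^2 - 2u + 3) − 38 = u^2 - 2u - 35 = (u + 5)(u - 7).
So |(u^2 - 2u + 3) − 38| = |u + 5|·|u - 7|.
Require delta ≤ 1. Then |u + 5| < 1 gives |u| < 6, and by the triangle inequality |u - 7| ≤ 6 + 7 = 13.
Hence |(u^2 - 2u + 3) − 38| ≤ 13|u + 5| < eps provided |u + 5| < eps/13.
Take delta = min(1, eps/13). Then 0 < |u + 5| < delta gives both |u + 5| < 1 and |u + 5| < eps/13, so |(u^2 - 2u + 3) − 38| < eps.

delta = min(1, eps/13)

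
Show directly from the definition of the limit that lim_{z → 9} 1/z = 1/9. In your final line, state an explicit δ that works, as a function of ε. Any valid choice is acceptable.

Suppose ε > 0. We seek δ > 0 such that 0 < |z − 9| < δ implies |1/z − (1/9)| < ε.
|1/z − (1/9)| = |9 − z|/(9·|z|) = |z − 9|/(9|z|).
Require δ ≤ 9/2 so that |z| > 9 − 9/2 = 9/2, hence 9|z| > 81/2.
Then |1/z − (1/9)| < |z − 9|/(81/2), which is < ε when |z − 9| < (81/2)ε.
Take δ = min(9/2, (81/2)ε). Then 0 < |z − 9| < δ gives both |z − 9| < 9/2 and |z − 9| < (81/2)ε, so |1/z − (1/9)| < ε.

δ = min(9/2, (81/2)ε)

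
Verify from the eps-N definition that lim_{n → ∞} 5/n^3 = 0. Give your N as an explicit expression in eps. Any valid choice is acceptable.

Let eps > 0 be given. For n ≥ 1, |5/n^3 − 0| = 5/n^3.
5/n^3 < eps ⇔ n^3 > 5/eps ⇔ n > (5/eps)^{1/3}.
Take N = (5/eps)^{1/3}. Then n > N implies 5/n^3 < eps.

N = (5/eps)^{1/3}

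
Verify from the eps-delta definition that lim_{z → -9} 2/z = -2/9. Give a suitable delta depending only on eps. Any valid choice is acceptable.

delta = min(9/2, (81/4)eps)

Let eps > 0. We seek delta > 0 such that 0 < |z + 9| < delta implies |2/z + 2/9| < eps.
|2/z + 2/9| = 2·|-9 − z|/(9·|z|) = 2|z + 9|/(9|z|).
Require delta ≤ 9/2 so that |z| > 9 − 9/2 = 9/2, hence 9|z| > 81/2.
Then |2/z + 2/9| < 2|z + 9|/(81/2), which is < eps when |z + 9| < (81/4)eps.
Take delta = min(9/2, (81/4)eps). Then 0 < |z + 9| < delta gives both |z + 9| < 9/2 and |z + 9| < (81/4)eps, so |2/z + 2/9| < eps.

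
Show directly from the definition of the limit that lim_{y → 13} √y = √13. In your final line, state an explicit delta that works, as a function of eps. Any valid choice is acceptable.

Let eps > 0. We want delta > 0 such that 0 < |y − 13| < delta implies |√y − √13| < eps.
Multiplying by the conjugate, |√y − √13| = |y − 13|/(√y + √13).
Restrict delta ≤ 13 so that |y − 13| < 13 forces y > 0, and then √y + √13 > √13.
Hence |√y − √13| < |y − 13|/√13, which is < eps once |y − 13| < √13·eps.
Take delta = min(13, √13·eps). If 0 < |y − 13| < delta then y > 0 and |√y − √13| < |y − 13|/√13 < eps.

delta = min(13, √13·eps)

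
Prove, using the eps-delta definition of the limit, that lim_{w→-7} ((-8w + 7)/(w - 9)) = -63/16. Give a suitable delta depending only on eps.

delta = min(8, (128/65)eps)

Let eps > 0 be given. We want delta > 0 with 0 < |w + 7| < delta ⇒ |(-8w + 7)/(w - 9) + 63/16| < eps.
Combining over a common denominator, (-8w + 7)/(w - 9) + 63/16 = [(-8w + 7)·(-16) − 63·(w - 9)] / [(-16)·(w - 9)] = 65(w + 7) / ((-16)(w - 9)).
So |(-8w + 7)/(w - 9) + 63/16| = 65|w + 7| / (16·|w − 9|).
Require delta ≤ 8, so |w − 9| ≥ |-16| − |w + 7| > 16 − 8 = 8.
Hence |(-8w + 7)/(w - 9) + 63/16| < 65|w + 7|/(16·8) = (65/128)|w + 7|, which is < eps once |w + 7| < (128/65)eps.
Take delta = min(8, (128/65)eps). Then 0 < |w + 7| < delta forces both bounds, so |(-8w + 7)/(w - 9) + 63/16| < eps.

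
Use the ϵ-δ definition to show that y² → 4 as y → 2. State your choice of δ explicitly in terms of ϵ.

δ = min(1, ϵ/5)

Let ϵ > 0. We seek δ > 0 with 0 < |y − 2| < δ ⇒ |y² − 4| < ϵ.
Factor: y² − 4 = (y − 2)(y + 2), so |y² − 4| = |y − 2|·|y + 2|.
Restrict δ ≤ 1. Then |y − 2| < 1 gives |y| < 3, so by the triangle inequality |y + 2| ≤ 3 + 2 = 5.
Hence |y² − 4| ≤ 5|y − 2|, which is < ϵ once |y − 2| < ϵ/5.
Take δ = min(1, ϵ/5). If 0 < |y − 2| < δ then both bounds hold and |y² − 4| ≤ 5|y − 2| < 5·(ϵ/5) = ϵ.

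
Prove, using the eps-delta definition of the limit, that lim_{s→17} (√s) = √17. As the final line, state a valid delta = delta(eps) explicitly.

delta = min(17, √17·eps)

Suppose eps > 0. We want delta > 0 such that 0 < |s − 17| < delta implies |√s − √17| < eps.
Multiplying by the conjugate, |√s − √17| = |s − 17|/(√s + √17).
Restrict delta ≤ 17 so that |s − 17| < 17 forces s > 0, and then √s + √17 > √17.
Hence |√s − √17| < |s − 17|/√17, which is < eps once |s − 17| < √17·eps.
Take delta = min(17, √17·eps). If 0 < |s − 17| < delta then s > 0 and |√s − √17| < |s − 17|/√17 < eps.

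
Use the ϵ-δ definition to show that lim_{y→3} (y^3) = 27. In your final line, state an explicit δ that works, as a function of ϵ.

Fix ϵ > 0. We seek δ > 0 with 0 < |y − 3| < δ ⇒ |y^3 − 27| < ϵ.
Factor: y^3 − 27 = (y − 3)(y^2 + 3y + 9), so |y^3 − 27| = |y − 3|·|y^2 + 3y + 9|.
Restrict δ ≤ 2. Then |y − 3| < 2 gives |y| < 5, so by the triangle inequality |y^2 + 3y + 9| ≤ 5^2 + 3·5 + 9 = 49.
Hence |y^3 − 27| ≤ 49|y − 3|, which is < ϵ once |y − 3| < ϵ/49.
Take δ = min(2, ϵ/49). If 0 < |y − 3| < δ then both bounds hold and |y^3 − 27| ≤ 49|y − 3| < 49·(ϵ/49) = ϵ.

δ = min(2, ϵ/49)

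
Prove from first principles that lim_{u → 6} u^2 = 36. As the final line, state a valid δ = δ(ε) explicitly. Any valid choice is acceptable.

Let ε > 0 be given. We seek δ > 0 with 0 < |u − 6| < δ ⇒ |u^2 − 36| < ε.
Factor: u^2 − 36 = (u − 6)(u + 6), so |u^2 − 36| = |u − 6|·|u + 6|.
Restrict δ ≤ 1. Then |u − 6| < 1 gives |u| < 7, so by the triangle inequality |u + 6| ≤ 7 + 6 = 13.
Hence |u^2 − 36| ≤ 13|u − 6|, which is < ε once |u − 6| < ε/13.
Take δ = min(1, ε/13). If 0 < |u − 6| < δ then both bounds hold and |u^2 − 36| ≤ 13|u − 6| < 13·(ε/13) = ε.

δ = min(1, ε/13)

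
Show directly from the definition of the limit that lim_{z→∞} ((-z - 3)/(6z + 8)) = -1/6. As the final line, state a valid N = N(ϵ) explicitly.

N = (5/18)/ϵ

Let ϵ > 0 be given. We seek N > 0 such that z > N implies |(-z - 3)/(6z + 8) + 1/6| < ϵ.
(-z - 3)/(6z + 8) + 1/6 = (6(-z - 3) − (-1)(6z + 8)) / (6(6z + 8)) = -10/(6(6z + 8)).
For z > 0 we have 6z + 8 > 6z, so |(-z - 3)/(6z + 8) + 1/6| = 10/(6(6z + 8)) < 10/(6·6z) = (5/18)/z.
Thus |(-z - 3)/(6z + 8) + 1/6| < ϵ whenever z > (5/18)/ϵ.
Take N = (5/18)/ϵ. If z > N then |(-z - 3)/(6z + 8) + 1/6| < (5/18)/z < ϵ.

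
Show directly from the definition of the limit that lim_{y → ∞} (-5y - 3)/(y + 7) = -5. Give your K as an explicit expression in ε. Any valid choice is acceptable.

K = 32/ε

Suppose ε > 0. We seek K > 0 such that y > K implies |(-5y - 3)/(y + 7) + 5| < ε.
(-5y - 3)/(y + 7) + 5 = ((-5y - 3) − (-5)(y + 7)) / ((y + 7)) = 32/((y + 7)).
For y > 0 we have y + 7 > y, so |(-5y - 3)/(y + 7) + 5| = 32/((y + 7)) < 32/(y) = 32/y.
Thus |(-5y - 3)/(y + 7) + 5| < ε whenever y > 32/ε.
Take K = 32/ε. If y > K then |(-5y - 3)/(y + 7) + 5| < 32/y < ε.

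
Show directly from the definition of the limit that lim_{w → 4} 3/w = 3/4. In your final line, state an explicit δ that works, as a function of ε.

δ = min(2, (8/3)ε)

Fix ε > 0. We seek δ > 0 such that 0 < |w − 4| < δ implies |3/w − (3/4)| < ε.
|3/w − (3/4)| = 3·|4 − w|/(4·|w|) = 3|w − 4|/(4|w|).
Require δ ≤ 2 so that |w| > 4 − 2 = 2, hence 4|w| > 8.
Then |3/w − (3/4)| < 3|w − 4|/8, which is < ε when |w − 4| < (8/3)ε.
Take δ = min(2, (8/3)ε). Then 0 < |w − 4| < δ gives both |w − 4| < 2 and |w − 4| < (8/3)ε, so |3/w − (3/4)| < ε.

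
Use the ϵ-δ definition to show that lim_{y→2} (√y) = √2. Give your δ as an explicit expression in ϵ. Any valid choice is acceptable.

δ = min(2, √2·ϵ)

Let ϵ > 0. We want δ > 0 such that 0 < |y − 2| < δ implies |√y − √2| < ϵ.
Rationalise: √y − √2 = (y − 2)/(√y + √2), so |√y − √2| = |y − 2|/(√y + √2).
Restrict δ ≤ 2 so that |y − 2| < 2 forces y > 0, and then √y + √2 > √2.
Hence |√y − √2| < |y − 2|/√2, which is < ϵ once |y − 2| < √2·ϵ.
Take δ = min(2, √2·ϵ). If 0 < |y − 2| < δ then y > 0 and |√y − √2| < |y − 2|/√2 < ϵ.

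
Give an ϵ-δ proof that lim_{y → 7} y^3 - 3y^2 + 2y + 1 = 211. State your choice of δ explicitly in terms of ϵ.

Let ϵ > 0. We want δ > 0 such that 0 < |y − 7| < δ implies |(y^3 - 3y^2 + 2y + 1) − 211| < ϵ.
(y^3 - 3y^2 + 2y + 1) − 211 = y^3 - 3y^2 + 2y - 210 = (y − 7)(y^2 + 4y + 30).
So |(y^3 - 3y^2 + 2y + 1) − 211| = |y − 7|·|y^2 + 4y + 30|.
Assume first that |y − 7| < 1, so |y| < 8. Then |y^2 + 4y + 30| ≤ 8^2 + 4·8 + 30 = 126.
Hence |(y^3 - 3y^2 + 2y + 1) − 211| ≤ 126|y − 7| < ϵ provided |y − 7| < ϵ/126.
Choosing δ = min(1, ϵ/126) ensures both conditions, hence |(y^3 - 3y^2 + 2y + 1) − 211| < ϵ.

δ = min(1, ϵ/126)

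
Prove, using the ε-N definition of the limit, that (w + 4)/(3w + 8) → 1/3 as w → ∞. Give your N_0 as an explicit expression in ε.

Let ε > 0 be given. We seek N_0 > 0 such that w > N_0 implies |(w + 4)/(3w + 8) − (1/3)| < ε.
(w + 4)/(3w + 8) − (1/3) = (3(w + 4) − (3w + 8)) / (3(3w + 8)) = 4/(3(3w + 8)).
For w > 0 we have 3w + 8 > 3w, so |(w + 4)/(3w + 8) − (1/3)| = 4/(3(3w + 8)) < 4/(3·3w) = (4/9)/w.
Thus |(w + 4)/(3w + 8) − (1/3)| < ε whenever w > (4/9)/ε.
Take N_0 = (4/9)/ε. If w > N_0 then |(w + 4)/(3w + 8) − (1/3)| < (4/9)/w < ε.

N_0 = (4/9)/ε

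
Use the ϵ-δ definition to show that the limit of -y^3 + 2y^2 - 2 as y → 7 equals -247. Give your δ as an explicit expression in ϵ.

δ = min(2, ϵ/161)

Let ϵ > 0. We want δ > 0 such that 0 < |y − 7| < δ implies |(-y^3 + 2y^2 - 2) + 247| < ϵ.
(-y^3 + 2y^2 - 2) + 247 = -y^3 + 2y^2 + 245 = (y − 7)(-y^2 - 5y - 35).
So |(-y^3 + 2y^2 - 2) + 247| = |y − 7|·|-y^2 - 5y - 35|.
Assume first that |y − 7| < 2, so |y| < 9. Then |-y^2 - 5y - 35| ≤ 9^2 + 5·9 + 35 = 161.
Hence |(-y^3 + 2y^2 - 2) + 247| ≤ 161|y − 7| < ϵ provided |y − 7| < ϵ/161.
Choosing δ = min(2, ϵ/161) ensures both conditions, hence |(-y^3 + 2y^2 - 2) + 247| < ϵ.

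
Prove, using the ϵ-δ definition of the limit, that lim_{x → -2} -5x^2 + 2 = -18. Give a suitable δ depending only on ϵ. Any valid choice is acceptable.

δ = min(2, ϵ/30)

Fix ϵ > 0. We want δ > 0 such that 0 < |x + 2| < δ implies |(-5x^2 + 2) + 18| < ϵ.
(-5x^2 + 2) + 18 = -5x^2 + 20 = (x + 2)(-5x + 10).
So |(-5x^2 + 2) + 18| = |x + 2|·|-5x + 10|.
Assume first that |x + 2| < 2, so |x| < 4. Then |-5x + 10| ≤ 5·4 + 10 = 30.
Hence |(-5x^2 + 2) + 18| ≤ 30|x + 2| < ϵ provided |x + 2| < ϵ/30.
Take δ = min(2, ϵ/30). Then 0 < |x + 2| < δ gives both |x + 2| < 2 and |x + 2| < ϵ/30, so |(-5x^2 + 2) + 18| < ϵ.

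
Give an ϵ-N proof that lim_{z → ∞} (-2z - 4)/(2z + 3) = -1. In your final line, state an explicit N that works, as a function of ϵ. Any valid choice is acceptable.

Suppose ϵ > 0. We seek N > 0 such that z > N implies |(-2z - 4)/(2z + 3) + 1| < ϵ.
(-2z - 4)/(2z + 3) + 1 = (2(-2z - 4) − (-2)(2z + 3)) / (2(2z + 3)) = -2/(2(2z + 3)).
For z > 0 we have 2z + 3 > 2z, so |(-2z - 4)/(2z + 3) + 1| = 2/(2(2z + 3)) < 2/(2·2z) = (1/2)/z.
Thus |(-2z - 4)/(2z + 3) + 1| < ϵ whenever z > (1/2)/ϵ.
Take N = (1/2)/ϵ. If z > N then |(-2z - 4)/(2z + 3) + 1| < (1/2)/z < ϵ.

N = (1/2)/ϵ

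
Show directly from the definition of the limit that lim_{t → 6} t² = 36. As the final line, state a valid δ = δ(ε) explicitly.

Let ε > 0. We seek δ > 0 with 0 < |t − 6| < δ ⇒ |t² − 36| < ε.
Factor: t² − 36 = (t − 6)(t + 6), so |t² − 36| = |t − 6|·|t + 6|.
Restrict δ ≤ 2. Then |t − 6| < 2 gives |t| < 8, so by the triangle inequality |t + 6| ≤ 8 + 6 = 14.
Hence |t² − 36| ≤ 14|t − 6|, which is < ε once |t − 6| < ε/14.
Take δ = min(2, ε/14). If 0 < |t − 6| < δ then both bounds hold and |t² − 36| ≤ 14|t − 6| < 14·(ε/14) = ε.

δ = min(2, ε/14)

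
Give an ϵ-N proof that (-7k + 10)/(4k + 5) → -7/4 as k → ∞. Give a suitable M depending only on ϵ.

Let ϵ > 0. For k ≥ 1, |(-7k + 10)/(4k + 5) + 7/4| = |75|/(4(4k + 5)) = 75/(4(4k + 5)).
Since 4k + 5 ≥ 4k for k ≥ 1, this is ≤ 75/(4·4k) = (75/16)/k.
So |(-7k + 10)/(4k + 5) + 7/4| < ϵ whenever k > (75/16)/ϵ.
Take M = (75/16)/ϵ. If k > M then |(-7k + 10)/(4k + 5) + 7/4| ≤ (75/16)/k < ϵ.

M = (75/16)/ϵ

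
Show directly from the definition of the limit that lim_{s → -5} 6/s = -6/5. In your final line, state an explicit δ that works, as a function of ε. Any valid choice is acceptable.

δ = min(5/2, (25/12)ε)

Let ε > 0 be given. We seek δ > 0 such that 0 < |s + 5| < δ implies |6/s + 6/5| < ε.
|6/s + 6/5| = 6·|-5 − s|/(5·|s|) = 6|s + 5|/(5|s|).
Require δ ≤ 5/2 so that |s| > 5 − 5/2 = 5/2, hence 5|s| > 25/2.
Then |6/s + 6/5| < 6|s + 5|/(25/2), which is < ε when |s + 5| < (25/12)ε.
Take δ = min(5/2, (25/12)ε). Then 0 < |s + 5| < δ gives both |s + 5| < 5/2 and |s + 5| < (25/12)ε, so |6/s + 6/5| < ε.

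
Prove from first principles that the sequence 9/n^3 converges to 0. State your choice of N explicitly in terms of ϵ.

Suppose ϵ > 0. For n ≥ 1, |9/n^3 − 0| = 9/n^3.
9/n^3 < ϵ ⇔ n^3 > 9/ϵ ⇔ n > (9/ϵ)^{1/3}.
Take N = (9/ϵ)^{1/3}. Then n > N implies 9/n^3 < ϵ.

N = (9/ϵ)^{1/3}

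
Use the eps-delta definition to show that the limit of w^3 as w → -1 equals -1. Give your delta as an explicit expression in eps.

Fix eps > 0. We seek delta > 0 with 0 < |w + 1| < delta ⇒ |w^3 + 1| < eps.
Factor: w^3 + 1 = (w + 1)(w^2 - w + 1), so |w^3 + 1| = |w + 1|·|w^2 - w + 1|.
Impose delta ≤ 2 so that |w| < 3; then |w^2 - w + 1| ≤ 13.
Hence |w^3 + 1| ≤ 13|w + 1|, which is < eps once |w + 1| < eps/13.
Take delta = min(2, eps/13). If 0 < |w + 1| < delta then both bounds hold and |w^3 + 1| ≤ 13|w + 1| < 13·(eps/13) = eps.

delta = min(2, eps/13)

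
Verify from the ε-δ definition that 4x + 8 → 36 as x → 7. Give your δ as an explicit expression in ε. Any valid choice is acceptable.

δ = ε/4

Let ε > 0 be given. We need δ > 0 so that 0 < |x − 7| < δ implies |(4x + 8) − 36| < ε.
|(4x + 8) − 36| = |4x - 28| = 4|x − 7|.
Thus it suffices that |x − 7| < ε/4.
Take δ = ε/4. If 0 < |x − 7| < δ then |(4x + 8) − 36| = 4|x − 7| < 4·(ε/4) = ε.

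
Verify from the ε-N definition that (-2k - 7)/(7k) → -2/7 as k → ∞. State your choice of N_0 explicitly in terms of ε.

Let ε > 0 be given. For k ≥ 1, |(-2k - 7)/(7k) + 2/7| = |-49|/(7(7k)) = 49/(7(7k)).
Since 7k ≥ 7k for k ≥ 1, this is ≤ 49/(7·7k) = 1/k.
So |(-2k - 7)/(7k) + 2/7| < ε whenever k > 1/ε.
Take N_0 = 1/ε. If k > N_0 then |(-2k - 7)/(7k) + 2/7| ≤ 1/k < ε.

N_0 = 1/ε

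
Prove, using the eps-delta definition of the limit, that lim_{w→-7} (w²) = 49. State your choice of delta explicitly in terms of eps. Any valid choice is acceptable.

Fix eps > 0. We seek delta > 0 with 0 < |w + 7| < delta ⇒ |w² − 49| < eps.
Factor: w² − 49 = (w + 7)(w - 7), so |w² − 49| = |w + 7|·|w - 7|.
Impose delta ≤ 2 so that |w| < 9; then |w - 7| ≤ 16.
Hence |w² − 49| ≤ 16|w + 7|, which is < eps once |w + 7| < eps/16.
Take delta = min(2, eps/16). If 0 < |w + 7| < delta then both bounds hold and |w² − 49| ≤ 16|w + 7| < 16·(eps/16) = eps.

delta = min(2, eps/16)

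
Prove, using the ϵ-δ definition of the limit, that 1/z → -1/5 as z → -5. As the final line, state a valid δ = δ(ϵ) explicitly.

δ = min(5/2, (25/2)ϵ)

Suppose ϵ > 0. We seek δ > 0 such that 0 < |z + 5| < δ implies |1/z + 1/5| < ϵ.
|1/z + 1/5| = |-5 − z|/(5·|z|) = |z + 5|/(5|z|).
Restrict δ ≤ 5/2. Then |z + 5| < 5/2 gives |z| > 5/2, so 5|z| > 25/2.
Then |1/z + 1/5| < |z + 5|/(25/2), which is < ϵ when |z + 5| < (25/2)ϵ.
Take δ = min(5/2, (25/2)ϵ). Then 0 < |z + 5| < δ gives both |z + 5| < 5/2 and |z + 5| < (25/2)ϵ, so |1/z + 1/5| < ϵ.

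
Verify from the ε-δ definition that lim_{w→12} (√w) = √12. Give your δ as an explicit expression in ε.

δ = min(12, √12·ε)

Fix ε > 0. We want δ > 0 such that 0 < |w − 12| < δ implies |√w − √12| < ε.
Rationalise: √w − √12 = (w − 12)/(√w + √12), so |√w − √12| = |w − 12|/(√w + √12).
Restrict δ ≤ 12 so that |w − 12| < 12 forces w > 0, and then √w + √12 > √12.
Hence |√w − √12| < |w − 12|/√12, which is < ε once |w − 12| < √12·ε.
Take δ = min(12, √12·ε). If 0 < |w − 12| < δ then w > 0 and |√w − √12| < |w − 12|/√12 < ε.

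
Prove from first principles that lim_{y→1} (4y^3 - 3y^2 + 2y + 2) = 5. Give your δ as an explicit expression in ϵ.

δ = min(1, ϵ/21)

Suppose ϵ > 0. We want δ > 0 such that 0 < |y − 1| < δ implies |(4y^3 - 3y^2 + 2y + 2) − 5| < ϵ.
(4y^3 - 3y^2 + 2y + 2) − 5 = 4y^3 - 3y^2 + 2y - 3 = (y − 1)(4y^2 + y + 3).
So |(4y^3 - 3y^2 + 2y + 2) − 5| = |y − 1|·|4y^2 + y + 3|.
Assume first that |y − 1| < 1, so |y| < 2. Then |4y^2 + y + 3| ≤ 4·2^2 + 2 + 3 = 21.
Hence |(4y^3 - 3y^2 + 2y + 2) − 5| ≤ 21|y − 1| < ϵ provided |y − 1| < ϵ/21.
Choosing δ = min(1, ϵ/21) ensures both conditions, hence |(4y^3 - 3y^2 + 2y + 2) − 5| < ϵ.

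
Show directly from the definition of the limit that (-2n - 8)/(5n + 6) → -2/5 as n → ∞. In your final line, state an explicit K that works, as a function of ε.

K = (28/25)/ε

Let ε > 0. For n ≥ 1, |(-2n - 8)/(5n + 6) + 2/5| = |-28|/(5(5n + 6)) = 28/(5(5n + 6)).
Since 5n + 6 ≥ 5n for n ≥ 1, this is ≤ 28/(5·5n) = (28/25)/n.
So |(-2n - 8)/(5n + 6) + 2/5| < ε whenever n > (28/25)/ε.
Take K = (28/25)/ε. If n > K then |(-2n - 8)/(5n + 6) + 2/5| ≤ (28/25)/n < ε.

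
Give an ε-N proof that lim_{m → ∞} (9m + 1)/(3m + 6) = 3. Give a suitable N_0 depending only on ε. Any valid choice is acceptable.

N_0 = (17/3)/ε

Fix ε > 0. For m ≥ 1, |(9m + 1)/(3m + 6) − 3| = |-51|/(3(3m + 6)) = 51/(3(3m + 6)).
Since 3m + 6 ≥ 3m for m ≥ 1, this is ≤ 51/(3·3m) = (17/3)/m.
So |(9m + 1)/(3m + 6) − 3| < ε whenever m > (17/3)/ε.
Take N_0 = (17/3)/ε. If m > N_0 then |(9m + 1)/(3m + 6) − 3| ≤ (17/3)/m < ε.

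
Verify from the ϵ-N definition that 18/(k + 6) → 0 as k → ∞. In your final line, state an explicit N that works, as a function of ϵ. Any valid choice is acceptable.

N = 18/ϵ

Let ϵ > 0. For k ≥ 1, |18/(k + 6) − 0| = 18/(k + 6) ≤ 18/k.
We need 18/k < ϵ, i.e. k > 18/ϵ.
Take N = 18/ϵ. If k > N then |18/(k + 6)| ≤ 18/k < ϵ.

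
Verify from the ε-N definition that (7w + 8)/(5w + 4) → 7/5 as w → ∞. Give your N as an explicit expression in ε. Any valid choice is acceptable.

N = (12/25)/ε

Let ε > 0. We seek N > 0 such that w > N implies |(7w + 8)/(5w + 4) − (7/5)| < ε.
(7w + 8)/(5w + 4) − (7/5) = (5(7w + 8) − 7(5w + 4)) / (5(5w + 4)) = 12/(5(5w + 4)).
For w > 0 we have 5w + 4 > 5w, so |(7w + 8)/(5w + 4) − (7/5)| = 12/(5(5w + 4)) < 12/(5·5w) = (12/25)/w.
Thus |(7w + 8)/(5w + 4) − (7/5)| < ε whenever w > (12/25)/ε.
Take N = (12/25)/ε. If w > N then |(7w + 8)/(5w + 4) − (7/5)| < (12/25)/w < ε.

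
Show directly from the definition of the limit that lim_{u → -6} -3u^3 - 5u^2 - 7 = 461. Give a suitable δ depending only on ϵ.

Fix ϵ > 0. We want δ > 0 such that 0 < |u + 6| < δ implies |(-3u^3 - 5u^2 - 7) − 461| < ϵ.
(-3u^3 - 5u^2 - 7) − 461 = -3u^3 - 5u^2 - 468 = (u + 6)(-3u^2 + 13u - 78).
So |(-3u^3 - 5u^2 - 7) − 461| = |u + 6|·|-3u^2 + 13u - 78|.
Require δ ≤ 2. Then |u + 6| < 2 gives |u| < 8, and by the triangle inequality |-3u^2 + 13u - 78| ≤ 3·8^2 + 13·8 + 78 = 374.
Hence |(-3u^3 - 5u^2 - 7) − 461| ≤ 374|u + 6| < ϵ provided |u + 6| < ϵ/374.
Take δ = min(2, ϵ/374). Then 0 < |u + 6| < δ gives both |u + 6| < 2 and |u + 6| < ϵ/374, so |(-3u^3 - 5u^2 - 7) − 461| < ϵ.

δ = min(2, ϵ/374)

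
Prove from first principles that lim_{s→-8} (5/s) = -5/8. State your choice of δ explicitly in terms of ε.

Let ε > 0. We seek δ > 0 such that 0 < |s + 8| < δ implies |5/s + 5/8| < ε.
|5/s + 5/8| = 5·|-8 − s|/(8·|s|) = 5|s + 8|/(8|s|).
Require δ ≤ 4 so that |s| > 8 − 4 = 4, hence 8|s| > 32.
Then |5/s + 5/8| < 5|s + 8|/32, which is < ε when |s + 8| < (32/5)ε.
Take δ = min(4, (32/5)ε). Then 0 < |s + 8| < δ gives both |s + 8| < 4 and |s + 8| < (32/5)ε, so |5/s + 5/8| < ε.

δ = min(4, (32/5)ε)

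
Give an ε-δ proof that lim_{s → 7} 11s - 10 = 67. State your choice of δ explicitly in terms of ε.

δ = ε/11

Fix ε > 0. We need δ > 0 so that 0 < |s − 7| < δ implies |(11s - 10) − 67| < ε.
|(11s - 10) − 67| = |11s - 77| = 11|s − 7|.
So 11|s − 7| < ε exactly when |s − 7| < ε/11.
Choosing δ = ε/11 gives |(11s - 10) − 67| = 11|s − 7| < ε whenever |s − 7| < δ.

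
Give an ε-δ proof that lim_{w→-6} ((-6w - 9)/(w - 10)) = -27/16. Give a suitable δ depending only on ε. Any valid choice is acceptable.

δ = min(8, (128/69)ε)

Fix ε > 0. We want δ > 0 with 0 < |w + 6| < δ ⇒ |(-6w - 9)/(w - 10) + 27/16| < ε.
Combining over a common denominator, (-6w - 9)/(w - 10) + 27/16 = [(-6w - 9)·(-16) − 27·(w - 10)] / [(-16)·(w - 10)] = 69(w + 6) / ((-16)(w - 10)).
So |(-6w - 9)/(w - 10) + 27/16| = 69|w + 6| / (16·|w − 10|).
Restrict δ ≤ 8. Then |w + 6| < 8 gives |w − 10| = |(w + 6) + (-16)| ≥ 16 − 8 = 8.
Hence |(-6w - 9)/(w - 10) + 27/16| < 69|w + 6|/(16·8) = (69/128)|w + 6|, which is < ε once |w + 6| < (128/69)ε.
Take δ = min(8, (128/69)ε). Then 0 < |w + 6| < δ forces both bounds, so |(-6w - 9)/(w - 10) + 27/16| < ε.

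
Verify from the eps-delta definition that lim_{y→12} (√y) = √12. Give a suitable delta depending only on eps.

Let eps > 0. We want delta > 0 such that 0 < |y − 12| < delta implies |√y − √12| < eps.
Multiplying by the conjugate, |√y − √12| = |y − 12|/(√y + √12).
Restrict delta ≤ 12 so that |y − 12| < 12 forces y > 0, and then √y + √12 > √12.
Hence |√y − √12| < |y − 12|/√12, which is < eps once |y − 12| < √12·eps.
Take delta = min(12, √12·eps). If 0 < |y − 12| < delta then y > 0 and |√y − √12| < |y − 12|/√12 < eps.

delta = min(12, √12·eps)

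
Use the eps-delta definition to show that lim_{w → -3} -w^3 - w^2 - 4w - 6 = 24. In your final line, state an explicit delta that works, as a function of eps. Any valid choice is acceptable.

delta = min(2, eps/45)

Fix eps > 0. We want delta > 0 such that 0 < |w + 3| < delta implies |(-w^3 - w^2 - 4w - 6) − 24| < eps.
(-w^3 - w^2 - 4w - 6) − 24 = -w^3 - w^2 - 4w - 30 = (w + 3)(-w^2 + 2w - 10).
So |(-w^3 - w^2 - 4w - 6) − 24| = |w + 3|·|-w^2 + 2w - 10|.
Assume first that |w + 3| < 2, so |w| < 5. Then |-w^2 + 2w - 10| ≤ 5^2 + 2·5 + 10 = 45.
Hence |(-w^3 - w^2 - 4w - 6) − 24| ≤ 45|w + 3| < eps provided |w + 3| < eps/45.
Take delta = min(2, eps/45). Then 0 < |w + 3| < delta gives both |w + 3| < 2 and |w + 3| < eps/45, so |(-w^3 - w^2 - 4w - 6) − 24| < eps.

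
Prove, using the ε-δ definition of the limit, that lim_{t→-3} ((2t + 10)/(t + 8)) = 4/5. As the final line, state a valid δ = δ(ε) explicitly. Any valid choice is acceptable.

Suppose ε > 0. We want δ > 0 with 0 < |t + 3| < δ ⇒ |(2t + 10)/(t + 8) − (4/5)| < ε.
Combining over a common denominator, (2t + 10)/(t + 8) − (4/5) = [(2t + 10)·5 − 4·(t + 8)] / [5·(t + 8)] = 6(t + 3) / (5(t + 8)).
So |(2t + 10)/(t + 8) − (4/5)| = 6|t + 3| / (5·|t + 8|).
Require δ ≤ 5/2, so |t + 8| ≥ |5| − |t + 3| > 5 − 5/2 = 5/2.
Hence |(2t + 10)/(t + 8) − (4/5)| < 6|t + 3|/(5·(5/2)) = (12/25)|t + 3|, which is < ε once |t + 3| < (25/12)ε.
Take δ = min(5/2, (25/12)ε). Then 0 < |t + 3| < δ forces both bounds, so |(2t + 10)/(t + 8) − (4/5)| < ε.

δ = min(5/2, (25/12)ε)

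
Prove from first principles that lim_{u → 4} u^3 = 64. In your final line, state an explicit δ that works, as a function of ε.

Let ε > 0 be given. We seek δ > 0 with 0 < |u − 4| < δ ⇒ |u^3 − 64| < ε.
Factor: u^3 − 64 = (u − 4)(u^2 + 4u + 16), so |u^3 − 64| = |u − 4|·|u^2 + 4u + 16|.
Restrict δ ≤ 2. Then |u − 4| < 2 gives |u| < 6, so by the triangle inequality |u^2 + 4u + 16| ≤ 6^2 + 4·6 + 16 = 76.
Hence |u^3 − 64| ≤ 76|u − 4|, which is < ε once |u − 4| < ε/76.
Take δ = min(2, ε/76). If 0 < |u − 4| < δ then both bounds hold and |u^3 − 64| ≤ 76|u − 4| < 76·(ε/76) = ε.

δ = min(2, ε/76)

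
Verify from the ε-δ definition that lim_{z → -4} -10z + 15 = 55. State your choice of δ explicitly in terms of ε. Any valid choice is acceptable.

Suppose ε > 0. We need δ > 0 so that 0 < |z + 4| < δ implies |(-10z + 15) − 55| < ε.
Since (-10z + 15) − 55 = -10(z + 4), we have |(-10z + 15) − 55| = 10|z + 4|.
Thus it suffices that |z + 4| < ε/10.
Take δ = ε/10. If 0 < |z + 4| < δ then |(-10z + 15) − 55| = 10|z + 4| < 10·(ε/10) = ε.

δ = ε/10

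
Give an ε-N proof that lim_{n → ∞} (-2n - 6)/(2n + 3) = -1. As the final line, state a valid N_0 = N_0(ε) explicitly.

Let ε > 0. For n ≥ 1, |(-2n - 6)/(2n + 3) + 1| = |-6|/(2(2n + 3)) = 6/(2(2n + 3)).
Since 2n + 3 ≥ 2n for n ≥ 1, this is ≤ 6/(2·2n) = (3/2)/n.
So |(-2n - 6)/(2n + 3) + 1| < ε whenever n > (3/2)/ε.
Take N_0 = (3/2)/ε. If n > N_0 then |(-2n - 6)/(2n + 3) + 1| ≤ (3/2)/n < ε.

N_0 = (3/2)/ε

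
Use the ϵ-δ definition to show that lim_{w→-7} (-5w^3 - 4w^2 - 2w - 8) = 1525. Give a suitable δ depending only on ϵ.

δ = min(1, ϵ/787)

Let ϵ > 0 be given. We want δ > 0 such that 0 < |w + 7| < δ implies |(-5w^3 - 4w^2 - 2w - 8) − 1525| < ϵ.
(-5w^3 - 4w^2 - 2w - 8) − 1525 = -5w^3 - 4w^2 - 2w - 1533 = (w + 7)(-5w^2 + 31w - 219).
So |(-5w^3 - 4w^2 - 2w - 8) − 1525| = |w + 7|·|-5w^2 + 31w - 219|.
Assume first that |w + 7| < 1, so |w| < 8. Then |-5w^2 + 31w - 219| ≤ 5·8^2 + 31·8 + 219 = 787.
Hence |(-5w^3 - 4w^2 - 2w - 8) − 1525| ≤ 787|w + 7| < ϵ provided |w + 7| < ϵ/787.
Choosing δ = min(1, ϵ/787) ensures both conditions, hence |(-5w^3 - 4w^2 - 2w - 8) − 1525| < ϵ.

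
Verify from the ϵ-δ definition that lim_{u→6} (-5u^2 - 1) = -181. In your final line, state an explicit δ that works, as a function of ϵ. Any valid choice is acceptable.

Fix ϵ > 0. We want δ > 0 such that 0 < |u − 6| < δ implies |(-5u^2 - 1) + 181| < ϵ.
(-5u^2 - 1) + 181 = -5u^2 + 180 = (u − 6)(-5u - 30).
So |(-5u^2 - 1) + 181| = |u − 6|·|-5u - 30|.
Require δ ≤ 1. Then |u − 6| < 1 gives |u| < 7, and by the triangle inequality |-5u - 30| ≤ 5·7 + 30 = 65.
Hence |(-5u^2 - 1) + 181| ≤ 65|u − 6| < ϵ provided |u − 6| < ϵ/65.
Choosing δ = min(1, ϵ/65) ensures both conditions, hence |(-5u^2 - 1) + 181| < ϵ.

δ = min(1, ϵ/65)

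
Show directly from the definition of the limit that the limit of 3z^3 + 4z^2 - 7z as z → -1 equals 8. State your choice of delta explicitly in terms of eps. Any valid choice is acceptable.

delta = min(1, eps/22)

Fix eps > 0. We want delta > 0 such that 0 < |z + 1| < delta implies |(3z^3 + 4z^2 - 7z) − 8| < eps.
(3z^3 + 4z^2 - 7z) − 8 = 3z^3 + 4z^2 - 7z - 8 = (z + 1)(3z^2 + z - 8).
So |(3z^3 + 4z^2 - 7z) − 8| = |z + 1|·|3z^2 + z - 8|.
Require delta ≤ 1. Then |z + 1| < 1 gives |z| < 2, and by the triangle inequality |3z^2 + z - 8| ≤ 3·2^2 + 2 + 8 = 22.
Hence |(3z^3 + 4z^2 - 7z) − 8| ≤ 22|z + 1| < eps provided |z + 1| < eps/22.
Choosing delta = min(1, eps/22) ensures both conditions, hence |(3z^3 + 4z^2 - 7z) − 8| < eps.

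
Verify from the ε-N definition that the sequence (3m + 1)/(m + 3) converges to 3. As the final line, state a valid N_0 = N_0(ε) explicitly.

Let ε > 0. For m ≥ 1, |(3m + 1)/(m + 3) − 3| = |-8|/((m + 3)) = 8/((m + 3)).
Since m + 3 ≥ m for m ≥ 1, this is ≤ 8/(m) = 8/m.
So |(3m + 1)/(m + 3) − 3| < ε whenever m > 8/ε.
Take N_0 = 8/ε. If m > N_0 then |(3m + 1)/(m + 3) − 3| ≤ 8/m < ε.

N_0 = 8/ε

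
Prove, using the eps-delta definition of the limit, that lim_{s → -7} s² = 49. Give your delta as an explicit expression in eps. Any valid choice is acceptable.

delta = min(1, eps/15)

Fix eps > 0. We seek delta > 0 with 0 < |s + 7| < delta ⇒ |s² − 49| < eps.
Factor: s² − 49 = (s + 7)(s - 7), so |s² − 49| = |s + 7|·|s - 7|.
Restrict delta ≤ 1. Then |s + 7| < 1 gives |s| < 8, so by the triangle inequality |s - 7| ≤ 8 + 7 = 15.
Hence |s² − 49| ≤ 15|s + 7|, which is < eps once |s + 7| < eps/15.
Take delta = min(1, eps/15). If 0 < |s + 7| < delta then both bounds hold and |s² − 49| ≤ 15|s + 7| < 15·(eps/15) = eps.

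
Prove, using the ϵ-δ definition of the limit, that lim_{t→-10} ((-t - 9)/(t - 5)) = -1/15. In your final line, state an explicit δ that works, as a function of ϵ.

Let ϵ > 0. We want δ > 0 with 0 < |t + 10| < δ ⇒ |(-t - 9)/(t - 5) + 1/15| < ϵ.
Combining over a common denominator, (-t - 9)/(t - 5) + 1/15 = [(-t - 9)·(-15) − 1·(t - 5)] / [(-15)·(t - 5)] = 14(t + 10) / ((-15)(t - 5)).
So |(-t - 9)/(t - 5) + 1/15| = 14|t + 10| / (15·|t − 5|).
Require δ ≤ 15/2, so |t − 5| ≥ |-15| − |t + 10| > 15 − 15/2 = 15/2.
Hence |(-t - 9)/(t - 5) + 1/15| < 14|t + 10|/(15·(15/2)) = (28/225)|t + 10|, which is < ϵ once |t + 10| < (225/28)ϵ.
Take δ = min(15/2, (225/28)ϵ). Then 0 < |t + 10| < δ forces both bounds, so |(-t - 9)/(t - 5) + 1/15| < ϵ.

δ = min(15/2, (225/28)ϵ)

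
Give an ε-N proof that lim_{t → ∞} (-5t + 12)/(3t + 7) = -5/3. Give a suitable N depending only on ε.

N = (71/9)/ε

Let ε > 0. We seek N > 0 such that t > N implies |(-5t + 12)/(3t + 7) + 5/3| < ε.
(-5t + 12)/(3t + 7) + 5/3 = (3(-5t + 12) − (-5)(3t + 7)) / (3(3t + 7)) = 71/(3(3t + 7)).
For t > 0 we have 3t + 7 > 3t, so |(-5t + 12)/(3t + 7) + 5/3| = 71/(3(3t + 7)) < 71/(3·3t) = (71/9)/t.
Thus |(-5t + 12)/(3t + 7) + 5/3| < ε whenever t > (71/9)/ε.
Take N = (71/9)/ε. If t > N then |(-5t + 12)/(3t + 7) + 5/3| < (71/9)/t < ε.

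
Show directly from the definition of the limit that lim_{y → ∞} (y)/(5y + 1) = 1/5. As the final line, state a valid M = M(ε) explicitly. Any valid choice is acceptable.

M = (1/25)/ε

Fix ε > 0. We seek M > 0 such that y > M implies |(y)/(5y + 1) − (1/5)| < ε.
(y)/(5y + 1) − (1/5) = (5(y) − (5y + 1)) / (5(5y + 1)) = -1/(5(5y + 1)).
For y > 0 we have 5y + 1 > 5y, so |(y)/(5y + 1) − (1/5)| = 1/(5(5y + 1)) < 1/(5·5y) = (1/25)/y.
Thus |(y)/(5y + 1) − (1/5)| < ε whenever y > (1/25)/ε.
Take M = (1/25)/ε. If y > M then |(y)/(5y + 1) − (1/5)| < (1/25)/y < ε.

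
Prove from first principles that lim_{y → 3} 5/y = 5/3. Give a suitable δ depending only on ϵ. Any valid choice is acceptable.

δ = min(3/2, (9/10)ϵ)

Suppose ϵ > 0. We seek δ > 0 such that 0 < |y − 3| < δ implies |5/y − (5/3)| < ϵ.
|5/y − (5/3)| = 5·|3 − y|/(3·|y|) = 5|y − 3|/(3|y|).
Restrict δ ≤ 3/2. Then |y − 3| < 3/2 gives |y| > 3/2, so 3|y| > 9/2.
Then |5/y − (5/3)| < 5|y − 3|/(9/2), which is < ϵ when |y − 3| < (9/10)ϵ.
Take δ = min(3/2, (9/10)ϵ). Then 0 < |y − 3| < δ gives both |y − 3| < 3/2 and |y − 3| < (9/10)ϵ, so |5/y − (5/3)| < ϵ.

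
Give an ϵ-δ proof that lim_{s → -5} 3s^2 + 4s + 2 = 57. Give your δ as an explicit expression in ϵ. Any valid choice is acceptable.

δ = min(1, ϵ/29)

Fix ϵ > 0. We want δ > 0 such that 0 < |s + 5| < δ implies |(3s^2 + 4s + 2) − 57| < ϵ.
(3s^2 + 4s + 2) − 57 = 3s^2 + 4s - 55 = (s + 5)(3s - 11).
So |(3s^2 + 4s + 2) − 57| = |s + 5|·|3s - 11|.
Assume first that |s + 5| < 1, so |s| < 6. Then |3s - 11| ≤ 3·6 + 11 = 29.
Hence |(3s^2 + 4s + 2) − 57| ≤ 29|s + 5| < ϵ provided |s + 5| < ϵ/29.
Choosing δ = min(1, ϵ/29) ensures both conditions, hence |(3s^2 + 4s + 2) − 57| < ϵ.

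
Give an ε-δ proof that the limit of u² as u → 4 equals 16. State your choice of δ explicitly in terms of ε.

δ = min(2, ε/10)

Let ε > 0. We seek δ > 0 with 0 < |u − 4| < δ ⇒ |u² − 16| < ε.
Factor: u² − 16 = (u − 4)(u + 4), so |u² − 16| = |u − 4|·|u + 4|.
Impose δ ≤ 2 so that |u| < 6; then |u + 4| ≤ 10.
Hence |u² − 16| ≤ 10|u − 4|, which is < ε once |u − 4| < ε/10.
Take δ = min(2, ε/10). If 0 < |u − 4| < δ then both bounds hold and |u² − 16| ≤ 10|u − 4| < 10·(ε/10) = ε.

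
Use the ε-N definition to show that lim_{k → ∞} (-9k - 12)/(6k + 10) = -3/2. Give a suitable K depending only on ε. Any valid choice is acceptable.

K = (1/2)/ε

Suppose ε > 0. For k ≥ 1, |(-9k - 12)/(6k + 10) + 3/2| = |18|/(6(6k + 10)) = 18/(6(6k + 10)).
Since 6k + 10 ≥ 6k for k ≥ 1, this is ≤ 18/(6·6k) = (1/2)/k.
So |(-9k - 12)/(6k + 10) + 3/2| < ε whenever k > (1/2)/ε.
Take K = (1/2)/ε. If k > K then |(-9k - 12)/(6k + 10) + 3/2| ≤ (1/2)/k < ε.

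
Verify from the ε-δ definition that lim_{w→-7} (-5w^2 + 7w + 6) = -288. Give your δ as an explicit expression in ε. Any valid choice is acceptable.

Let ε > 0 be given. We want δ > 0 such that 0 < |w + 7| < δ implies |(-5w^2 + 7w + 6) + 288| < ε.
(-5w^2 + 7w + 6) + 288 = -5w^2 + 7w + 294 = (w + 7)(-5w + 42).
So |(-5w^2 + 7w + 6) + 288| = |w + 7|·|-5w + 42|.
Require δ ≤ 2. Then |w + 7| < 2 gives |w| < 9, and by the triangle inequality |-5w + 42| ≤ 5·9 + 42 = 87.
Hence |(-5w^2 + 7w + 6) + 288| ≤ 87|w + 7| < ε provided |w + 7| < ε/87.
Take δ = min(2, ε/87). Then 0 < |w + 7| < δ gives both |w + 7| < 2 and |w + 7| < ε/87, so |(-5w^2 + 7w + 6) + 288| < ε.

δ = min(2, ε/87)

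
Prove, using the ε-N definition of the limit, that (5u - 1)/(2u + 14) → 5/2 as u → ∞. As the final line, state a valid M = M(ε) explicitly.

M = 18/ε

Fix ε > 0. We seek M > 0 such that u > M implies |(5u - 1)/(2u + 14) − (5/2)| < ε.
(5u - 1)/(2u + 14) − (5/2) = (2(5u - 1) − 5(2u + 14)) / (2(2u + 14)) = -72/(2(2u + 14)).
For u > 0 we have 2u + 14 > 2u, so |(5u - 1)/(2u + 14) − (5/2)| = 72/(2(2u + 14)) < 72/(2·2u) = 18/u.
Thus |(5u - 1)/(2u + 14) − (5/2)| < ε whenever u > 18/ε.
Take M = 18/ε. If u > M then |(5u - 1)/(2u + 14) − (5/2)| < 18/u < ε.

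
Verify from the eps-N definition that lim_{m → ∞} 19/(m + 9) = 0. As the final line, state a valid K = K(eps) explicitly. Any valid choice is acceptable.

K = 19/eps

Let eps > 0 be given. For m ≥ 1, |19/(m + 9) − 0| = 19/(m + 9) ≤ 19/m.
We need 19/m < eps, i.e. m > 19/eps.
Take K = 19/eps. If m > K then |19/(m + 9)| ≤ 19/m < eps.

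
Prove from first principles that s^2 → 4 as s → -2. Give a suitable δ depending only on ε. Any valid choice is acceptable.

δ = min(1, ε/5)

Fix ε > 0. We seek δ > 0 with 0 < |s + 2| < δ ⇒ |s^2 − 4| < ε.
Factor: s^2 − 4 = (s + 2)(s - 2), so |s^2 − 4| = |s + 2|·|s - 2|.
Impose δ ≤ 1 so that |s| < 3; then |s - 2| ≤ 5.
Hence |s^2 − 4| ≤ 5|s + 2|, which is < ε once |s + 2| < ε/5.
Take δ = min(1, ε/5). If 0 < |s + 2| < δ then both bounds hold and |s^2 − 4| ≤ 5|s + 2| < 5·(ε/5) = ε.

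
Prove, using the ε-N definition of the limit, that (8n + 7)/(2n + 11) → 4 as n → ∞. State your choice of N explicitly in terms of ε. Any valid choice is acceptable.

Let ε > 0. For n ≥ 1, |(8n + 7)/(2n + 11) − 4| = |-74|/(2(2n + 11)) = 74/(2(2n + 11)).
Since 2n + 11 ≥ 2n for n ≥ 1, this is ≤ 74/(2·2n) = (37/2)/n.
So |(8n + 7)/(2n + 11) − 4| < ε whenever n > (37/2)/ε.
Take N = (37/2)/ε. If n > N then |(8n + 7)/(2n + 11) − 4| ≤ (37/2)/n < ε.

N = (37/2)/ε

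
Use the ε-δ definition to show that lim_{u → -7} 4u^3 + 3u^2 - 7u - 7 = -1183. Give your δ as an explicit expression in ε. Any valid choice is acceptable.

δ = min(2, ε/717)

Let ε > 0 be given. We want δ > 0 such that 0 < |u + 7| < δ implies |(4u^3 + 3u^2 - 7u - 7) + 1183| < ε.
(4u^3 + 3u^2 - 7u - 7) + 1183 = 4u^3 + 3u^2 - 7u + 1176 = (u + 7)(4u^2 - 25u + 168).
So |(4u^3 + 3u^2 - 7u - 7) + 1183| = |u + 7|·|4u^2 - 25u + 168|.
Assume first that |u + 7| < 2, so |u| < 9. Then |4u^2 - 25u + 168| ≤ 4·9^2 + 25·9 + 168 = 717.
Hence |(4u^3 + 3u^2 - 7u - 7) + 1183| ≤ 717|u + 7| < ε provided |u + 7| < ε/717.
Choosing δ = min(2, ε/717) ensures both conditions, hence |(4u^3 + 3u^2 - 7u - 7) + 1183| < ε.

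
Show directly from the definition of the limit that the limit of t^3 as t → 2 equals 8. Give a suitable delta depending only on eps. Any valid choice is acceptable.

Fix eps > 0. We seek delta > 0 with 0 < |t − 2| < delta ⇒ |t^3 − 8| < eps.
Factor: t^3 − 8 = (t − 2)(t^2 + 2t + 4), so |t^3 − 8| = |t − 2|·|t^2 + 2t + 4|.
Impose delta ≤ 2 so that |t| < 4; then |t^2 + 2t + 4| ≤ 28.
Hence |t^3 − 8| ≤ 28|t − 2|, which is < eps once |t − 2| < eps/28.
Take delta = min(2, eps/28). If 0 < |t − 2| < delta then both bounds hold and |t^3 − 8| ≤ 28|t − 2| < 28·(eps/28) = eps.

delta = min(2, eps/28)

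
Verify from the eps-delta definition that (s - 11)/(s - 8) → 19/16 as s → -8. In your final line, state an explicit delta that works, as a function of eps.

Suppose eps > 0. We want delta > 0 with 0 < |s + 8| < delta ⇒ |(s - 11)/(s - 8) − (19/16)| < eps.
Combining over a common denominator, (s - 11)/(s - 8) − (19/16) = [(s - 11)·(-16) − (-19)·(s - 8)] / [(-16)·(s - 8)] = 3(s + 8) / ((-16)(s - 8)).
So |(s - 11)/(s - 8) − (19/16)| = 3|s + 8| / (16·|s − 8|).
Restrict delta ≤ 8. Then |s + 8| < 8 gives |s − 8| = |(s + 8) + (-16)| ≥ 16 − 8 = 8.
Hence |(s - 11)/(s - 8) − (19/16)| < 3|s + 8|/(16·8) = (3/128)|s + 8|, which is < eps once |s + 8| < (128/3)eps.
Take delta = min(8, (128/3)eps). Then 0 < |s + 8| < delta forces both bounds, so |(s - 11)/(s - 8) − (19/16)| < eps.

delta = min(8, (128/3)eps)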